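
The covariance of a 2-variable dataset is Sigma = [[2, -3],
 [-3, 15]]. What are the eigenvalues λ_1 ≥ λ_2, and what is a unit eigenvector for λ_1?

Step 1 — characteristic polynomial of 2×2 Sigma:
  det(Sigma - λI) = λ² - trace · λ + det = 0.
  trace = 2 + 15 = 17, det = 2·15 - (-3)² = 21.
Step 2 — discriminant:
  Δ = trace² - 4·det = 289 - 84 = 205.
Step 3 — eigenvalues:
  λ = (trace ± √Δ)/2 = (17 ± 14.3178)/2,
  λ_1 = 15.6589,  λ_2 = 1.3411.

Step 4 — unit eigenvector for λ_1: solve (Sigma - λ_1 I)v = 0. First row:
  (2 - 15.6589)·v_x + (-3)·v_y = 0, i.e. (-13.6589)·v_x + (-3)·v_y = 0,
  so v ∝ (b, λ_1 - a) = (-3, 13.6589); multiply by -1 so the first entry is positive: u = (3, -13.6589).
  ||u|| = √((3)² + (-13.6589)²) = √(195.5658) ≈ 13.9845,
  v_1 = u/||u|| ≈ (0.2145, -0.9767) (||v_1|| = 1).

λ_1 = 15.6589,  λ_2 = 1.3411;  v_1 ≈ (0.2145, -0.9767)


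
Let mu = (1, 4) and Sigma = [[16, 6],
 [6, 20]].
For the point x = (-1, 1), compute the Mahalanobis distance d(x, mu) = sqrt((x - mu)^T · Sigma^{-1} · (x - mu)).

Step 1 — centre the observation: (x - mu) = (-2, -3).

Step 2 — invert Sigma. det(Sigma) = 16·20 - (6)² = 284.
  Sigma^{-1} = (1/det) · [[d, -b], [-b, a]] = [[0.0704, -0.0211],
 [-0.0211, 0.0563]].

Step 3 — form the quadratic (x - mu)^T · Sigma^{-1} · (x - mu):
  Sigma^{-1} · (x - mu) = (-0.0775, -0.1268).
  (x - mu)^T · [Sigma^{-1} · (x - mu)] = (-2)·(-0.0775) + (-3)·(-0.1268) = 0.5352.

Step 4 — take square root: d = √(0.5352) ≈ 0.7316.

d(x, mu) = √(0.5352) ≈ 0.7316


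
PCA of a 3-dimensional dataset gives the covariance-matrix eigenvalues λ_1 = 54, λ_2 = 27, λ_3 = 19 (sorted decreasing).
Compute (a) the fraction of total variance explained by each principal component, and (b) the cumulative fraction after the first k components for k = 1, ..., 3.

Step 1 — total variance = trace(Sigma) = Σ λ_i = 54 + 27 + 19 = 100.

Step 2 — fraction explained by component i = λ_i / Σ λ:
  PC1: 54/100 = 0.54
  PC2: 27/100 = 0.27
  PC3: 19/100 = 0.19

Step 3 — cumulative fraction after k components = (λ_1 + ... + λ_k) / Σ λ:
  k = 1: 54/100 = 0.54
  k = 2: (54 + 27)/100 = 81/100 = 0.81
  k = 3: (54 + 27 + 19)/100 = 100/100 = 1

Summary (fraction, with percent):

explained: PC1 0.54 (54%), PC2 0.27 (27%), PC3 0.19 (19%);  cumulative: 0.54, 0.81, 1


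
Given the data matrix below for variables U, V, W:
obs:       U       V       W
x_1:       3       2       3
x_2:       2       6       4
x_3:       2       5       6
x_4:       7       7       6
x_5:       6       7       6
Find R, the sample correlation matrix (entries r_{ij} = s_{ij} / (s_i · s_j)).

Step 1 — column means:
  mean(U) = (3 + 2 + 2 + 7 + 6) / 5 = 20/5 = 4
  mean(V) = (2 + 6 + 5 + 7 + 7) / 5 = 27/5 = 5.4
  mean(W) = (3 + 4 + 6 + 6 + 6) / 5 = 25/5 = 5

Step 2 — sample variances and covariances s[i,j] = (1/(n-1)) · Σ_k (x_{k,i} - mean_i) · (x_{k,j} - mean_j), with n-1 = 4:
  s[U,U] = ((-1)·(-1) + (-2)·(-2) + (-2)·(-2) + (3)·(3) + (2)·(2)) / 4 = 22/4 = 5.5
  s[U,V] = ((-1)·(-3.4) + (-2)·(0.6) + (-2)·(-0.4) + (3)·(1.6) + (2)·(1.6)) / 4 = 11/4 = 2.75
  s[U,W] = ((-1)·(-2) + (-2)·(-1) + (-2)·(1) + (3)·(1) + (2)·(1)) / 4 = 7/4 = 1.75
  s[V,V] = ((-3.4)·(-3.4) + (0.6)·(0.6) + (-0.4)·(-0.4) + (1.6)·(1.6) + (1.6)·(1.6)) / 4 = 17.2/4 = 4.3
  s[V,W] = ((-3.4)·(-2) + (0.6)·(-1) + (-0.4)·(1) + (1.6)·(1) + (1.6)·(1)) / 4 = 9/4 = 2.25
  s[W,W] = ((-2)·(-2) + (-1)·(-1) + (1)·(1) + (1)·(1) + (1)·(1)) / 4 = 8/4 = 2
  Sample standard deviations s_i = √(s[i,i]):
  s(U) = √(5.5) = 2.3452
  s(V) = √(4.3) = 2.0736
  s(W) = √(2) = 1.4142

Step 3 — r_{ij} = s_{ij} / (s_i · s_j):
  r[U,U] = 1 (diagonal).
  r[U,V] = 2.75 / (2.3452 · 2.0736) = 2.75 / 4.8631 = 0.5655
  r[U,W] = 1.75 / (2.3452 · 1.4142) = 1.75 / 3.3166 = 0.5276
  r[V,V] = 1 (diagonal).
  r[V,W] = 2.25 / (2.0736 · 1.4142) = 2.25 / 2.9326 = 0.7672
  r[W,W] = 1 (diagonal).

R is symmetric with unit diagonal. Assembling:

R = [[1, 0.5655, 0.5276],
 [0.5655, 1, 0.7672],
 [0.5276, 0.7672, 1]]


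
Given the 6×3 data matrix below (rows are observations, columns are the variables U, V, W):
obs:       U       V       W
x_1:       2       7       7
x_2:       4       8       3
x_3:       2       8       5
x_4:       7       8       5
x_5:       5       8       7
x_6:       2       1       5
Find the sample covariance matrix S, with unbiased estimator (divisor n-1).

Step 1 — column means:
  mean(U) = (2 + 4 + 2 + 7 + 5 + 2) / 6 = 22/6 = 3.6667
  mean(V) = (7 + 8 + 8 + 8 + 8 + 1) / 6 = 40/6 = 6.6667
  mean(W) = (7 + 3 + 5 + 5 + 7 + 5) / 6 = 32/6 = 5.3333

Step 2 — sample covariance S[i,j] = (1/(n-1)) · Σ_k (x_{k,i} - mean_i) · (x_{k,j} - mean_j), with n-1 = 5.
  S[U,U] = ((-1.6667)·(-1.6667) + (0.3333)·(0.3333) + (-1.6667)·(-1.6667) + (3.3333)·(3.3333) + (1.3333)·(1.3333) + (-1.6667)·(-1.6667)) / 5 = 21.3333/5 = 4.2667
  S[U,V] = ((-1.6667)·(0.3333) + (0.3333)·(1.3333) + (-1.6667)·(1.3333) + (3.3333)·(1.3333) + (1.3333)·(1.3333) + (-1.6667)·(-5.6667)) / 5 = 13.3333/5 = 2.6667
  S[U,W] = ((-1.6667)·(1.6667) + (0.3333)·(-2.3333) + (-1.6667)·(-0.3333) + (3.3333)·(-0.3333) + (1.3333)·(1.6667) + (-1.6667)·(-0.3333)) / 5 = -1.3333/5 = -0.2667
  S[V,V] = ((0.3333)·(0.3333) + (1.3333)·(1.3333) + (1.3333)·(1.3333) + (1.3333)·(1.3333) + (1.3333)·(1.3333) + (-5.6667)·(-5.6667)) / 5 = 39.3333/5 = 7.8667
  S[V,W] = ((0.3333)·(1.6667) + (1.3333)·(-2.3333) + (1.3333)·(-0.3333) + (1.3333)·(-0.3333) + (1.3333)·(1.6667) + (-5.6667)·(-0.3333)) / 5 = 0.6667/5 = 0.1333
  S[W,W] = ((1.6667)·(1.6667) + (-2.3333)·(-2.3333) + (-0.3333)·(-0.3333) + (-0.3333)·(-0.3333) + (1.6667)·(1.6667) + (-0.3333)·(-0.3333)) / 5 = 11.3333/5 = 2.2667

S is symmetric (S[j,i] = S[i,j]). Assembling:

S = [[4.2667, 2.6667, -0.2667],
 [2.6667, 7.8667, 0.1333],
 [-0.2667, 0.1333, 2.2667]]


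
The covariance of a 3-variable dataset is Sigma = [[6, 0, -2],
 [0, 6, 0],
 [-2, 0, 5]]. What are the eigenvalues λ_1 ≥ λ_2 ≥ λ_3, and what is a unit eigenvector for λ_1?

Step 1 — characteristic polynomial p(λ) = det(λI - Sigma) = λ³ - tr·λ² + c_1·λ - det, where tr = trace, c_1 = sum of the principal 2×2 minors, det = det(Sigma):
  tr = 6 + 6 + 5 = 17,
  c_1 = (6·6 - (0)²) + (6·5 - (-2)²) + (6·5 - (0)²) = 36 + 26 + 30 = 92,
  det = 6·(6·5 - (0)²) - (0)·((0)·5 - (0)·(-2)) + (-2)·((0)·(0) - 6·(-2)) = 6·(30) - (0)·(0) + (-2)·(12) = 156.
  So p(λ) = λ³ - 17λ² + 92λ - 156.
Step 2 — look for an integer root (rational root theorem: any rational root is an integer divisor of 156). Testing λ = 6:
  p(6) = 216 - 612 + 552 - 156 = 0  ✓
  Dividing out (λ - 6): p(λ) = (λ - 6)(λ² - 11λ + 26).
Step 3 — remaining eigenvalues from the quadratic λ² - 11λ + 26 = 0:
  Δ = 11² - 4·26 = 121 - 104 = 17,  λ = (11 ± √17)/2 = (11 ± 4.1231)/2 ≈ 7.5616 or 3.4384.
  Sorted: λ_1 = 7.5616,  λ_2 = 6,  λ_3 = 3.4384  (check: sum = 17 = tr ✓).

Step 4 — unit eigenvector for λ_1 ≈ 7.5616: v spans the null space of (Sigma - λ_1 I), whose rows are
  r_1 = (-1.5616, 0, -2),  r_2 = (0, -1.5616, 0),  r_3 = (-2, 0, -2.5616).
  v is orthogonal to every row, so take v ∝ r_1 × r_2 = ((0)·(0) - (-2)·(-1.5616), (-2)·(0) - (-1.5616)·(0), (-1.5616)·(-1.5616) - (0)·(0)) ≈ (-3.1231, 0, 2.4384).
  Rescale (multiply by -1 so the first nonzero entry is positive): u = (3.1231, 0, -2.4384).
  ||u|| = √((3.1231)² + (0)² + (-2.4384)²) = √(15.6998) ≈ 3.9623,  v_1 = u/||u|| ≈ (0.7882, 0, -0.6154) (||v_1|| = 1).

λ_1 = 7.5616,  λ_2 = 6,  λ_3 = 3.4384;  v_1 ≈ (0.7882, 0, -0.6154)


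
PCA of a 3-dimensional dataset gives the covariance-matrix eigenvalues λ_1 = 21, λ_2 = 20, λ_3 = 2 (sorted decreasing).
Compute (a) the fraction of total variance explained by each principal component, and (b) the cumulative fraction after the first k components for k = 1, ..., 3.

Step 1 — total variance = trace(Sigma) = Σ λ_i = 21 + 20 + 2 = 43.

Step 2 — fraction explained by component i = λ_i / Σ λ:
  PC1: 21/43 = 0.4884
  PC2: 20/43 = 0.4651
  PC3: 2/43 = 0.0465

Step 3 — cumulative fraction after k components = (λ_1 + ... + λ_k) / Σ λ:
  k = 1: 21/43 = 0.4884
  k = 2: (21 + 20)/43 = 41/43 = 0.9535
  k = 3: (21 + 20 + 2)/43 = 43/43 = 1

Summary (fraction, with percent):

explained: PC1 0.4884 (48.84%), PC2 0.4651 (46.51%), PC3 0.0465 (4.65%);  cumulative: 0.4884, 0.9535, 1


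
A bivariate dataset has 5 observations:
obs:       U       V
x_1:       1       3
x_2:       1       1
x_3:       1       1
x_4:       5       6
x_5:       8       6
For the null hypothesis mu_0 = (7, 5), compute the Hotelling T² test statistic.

Step 1 — sample mean vector:
  mean(U) = (1 + 1 + 1 + 5 + 8) / 5 = 16/5 = 3.2
  mean(V) = (3 + 1 + 1 + 6 + 6) / 5 = 17/5 = 3.4
  x̄ = (3.2, 3.4),  deviation x̄ - mu_0 = (3.2, 3.4) - (7, 5) = (-3.8, -1.6).

Step 2 — sample covariance matrix, S[i,j] = (1/(n-1)) · Σ_k (x_{k,i} - mean_i) · (x_{k,j} - mean_j), divisor n-1 = 4:
  S[U,U] = ((-2.2)·(-2.2) + (-2.2)·(-2.2) + (-2.2)·(-2.2) + (1.8)·(1.8) + (4.8)·(4.8)) / 4 = 40.8/4 = 10.2
  S[U,V] = ((-2.2)·(-0.4) + (-2.2)·(-2.4) + (-2.2)·(-2.4) + (1.8)·(2.6) + (4.8)·(2.6)) / 4 = 28.6/4 = 7.15
  S[V,V] = ((-0.4)·(-0.4) + (-2.4)·(-2.4) + (-2.4)·(-2.4) + (2.6)·(2.6) + (2.6)·(2.6)) / 4 = 25.2/4 = 6.3
  S = [[10.2, 7.15],
 [7.15, 6.3]].

Step 3 — invert S. det(S) = 10.2·6.3 - (7.15)² = 13.1375.
  S^{-1} = (1/det) · [[d, -b], [-b, a]] = [[0.4795, -0.5442],
 [-0.5442, 0.7764]].

Step 4 — quadratic form (x̄ - mu_0)^T · S^{-1} · (x̄ - mu_0):
  S^{-1} · (x̄ - mu_0) = (-0.9515, 0.8259),
  (x̄ - mu_0)^T · [...] = (-3.8)·(-0.9515) + (-1.6)·(0.8259) = 2.2942.

Step 5 — scale by n: T² = 5 · 2.2942 = 11.471.

T² ≈ 11.471


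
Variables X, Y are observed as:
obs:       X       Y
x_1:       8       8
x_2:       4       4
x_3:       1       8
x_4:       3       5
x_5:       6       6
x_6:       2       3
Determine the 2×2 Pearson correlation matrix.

Step 1 — column means:
  mean(X) = (8 + 4 + 1 + 3 + 6 + 2) / 6 = 24/6 = 4
  mean(Y) = (8 + 4 + 8 + 5 + 6 + 3) / 6 = 34/6 = 5.6667

Step 2 — sample variances and covariances s[i,j] = (1/(n-1)) · Σ_k (x_{k,i} - mean_i) · (x_{k,j} - mean_j), with n-1 = 5:
  s[X,X] = ((4)·(4) + (0)·(0) + (-3)·(-3) + (-1)·(-1) + (2)·(2) + (-2)·(-2)) / 5 = 34/5 = 6.8
  s[X,Y] = ((4)·(2.3333) + (0)·(-1.6667) + (-3)·(2.3333) + (-1)·(-0.6667) + (2)·(0.3333) + (-2)·(-2.6667)) / 5 = 9/5 = 1.8
  s[Y,Y] = ((2.3333)·(2.3333) + (-1.6667)·(-1.6667) + (2.3333)·(2.3333) + (-0.6667)·(-0.6667) + (0.3333)·(0.3333) + (-2.6667)·(-2.6667)) / 5 = 21.3333/5 = 4.2667
  Sample standard deviations s_i = √(s[i,i]):
  s(X) = √(6.8) = 2.6077
  s(Y) = √(4.2667) = 2.0656

Step 3 — r_{ij} = s_{ij} / (s_i · s_j):
  r[X,X] = 1 (diagonal).
  r[X,Y] = 1.8 / (2.6077 · 2.0656) = 1.8 / 5.3864 = 0.3342
  r[Y,Y] = 1 (diagonal).

R is symmetric with unit diagonal. Assembling:

R = [[1, 0.3342],
 [0.3342, 1]]


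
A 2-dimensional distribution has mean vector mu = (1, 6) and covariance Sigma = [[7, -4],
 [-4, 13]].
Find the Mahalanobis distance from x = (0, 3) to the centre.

Step 1 — centre the observation: (x - mu) = (-1, -3).

Step 2 — invert Sigma. det(Sigma) = 7·13 - (-4)² = 75.
  Sigma^{-1} = (1/det) · [[d, -b], [-b, a]] = [[0.1733, 0.0533],
 [0.0533, 0.0933]].

Step 3 — form the quadratic (x - mu)^T · Sigma^{-1} · (x - mu):
  Sigma^{-1} · (x - mu) = (-0.3333, -0.3333).
  (x - mu)^T · [Sigma^{-1} · (x - mu)] = (-1)·(-0.3333) + (-3)·(-0.3333) = 1.3333.

Step 4 — take square root: d = √(1.3333) ≈ 1.1547.

d(x, mu) = √(1.3333) ≈ 1.1547


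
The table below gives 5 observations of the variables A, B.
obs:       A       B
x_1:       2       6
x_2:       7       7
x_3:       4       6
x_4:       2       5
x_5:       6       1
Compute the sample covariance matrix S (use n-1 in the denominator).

Step 1 — column means:
  mean(A) = (2 + 7 + 4 + 2 + 6) / 5 = 21/5 = 4.2
  mean(B) = (6 + 7 + 6 + 5 + 1) / 5 = 25/5 = 5

Step 2 — sample covariance S[i,j] = (1/(n-1)) · Σ_k (x_{k,i} - mean_i) · (x_{k,j} - mean_j), with n-1 = 4.
  S[A,A] = ((-2.2)·(-2.2) + (2.8)·(2.8) + (-0.2)·(-0.2) + (-2.2)·(-2.2) + (1.8)·(1.8)) / 4 = 20.8/4 = 5.2
  S[A,B] = ((-2.2)·(1) + (2.8)·(2) + (-0.2)·(1) + (-2.2)·(0) + (1.8)·(-4)) / 4 = -4/4 = -1
  S[B,B] = ((1)·(1) + (2)·(2) + (1)·(1) + (0)·(0) + (-4)·(-4)) / 4 = 22/4 = 5.5

S is symmetric (S[j,i] = S[i,j]). Assembling:

S = [[5.2, -1],
 [-1, 5.5]]


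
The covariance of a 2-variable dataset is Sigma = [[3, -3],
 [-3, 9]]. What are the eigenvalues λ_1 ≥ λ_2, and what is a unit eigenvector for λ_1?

Step 1 — characteristic polynomial of 2×2 Sigma:
  det(Sigma - λI) = λ² - trace · λ + det = 0.
  trace = 3 + 9 = 12, det = 3·9 - (-3)² = 18.
Step 2 — discriminant:
  Δ = trace² - 4·det = 144 - 72 = 72.
Step 3 — eigenvalues:
  λ = (trace ± √Δ)/2 = (12 ± 8.4853)/2,
  λ_1 = 10.2426,  λ_2 = 1.7574.

Step 4 — unit eigenvector for λ_1: solve (Sigma - λ_1 I)v = 0. First row:
  (3 - 10.2426)·v_x + (-3)·v_y = 0, i.e. (-7.2426)·v_x + (-3)·v_y = 0,
  so v ∝ (b, λ_1 - a) = (-3, 7.2426); multiply by -1 so the first entry is positive: u = (3, -7.2426).
  ||u|| = √((3)² + (-7.2426)²) = √(61.4558) ≈ 7.8394,
  v_1 = u/||u|| ≈ (0.3827, -0.9239) (||v_1|| = 1).

λ_1 = 10.2426,  λ_2 = 1.7574;  v_1 ≈ (0.3827, -0.9239)


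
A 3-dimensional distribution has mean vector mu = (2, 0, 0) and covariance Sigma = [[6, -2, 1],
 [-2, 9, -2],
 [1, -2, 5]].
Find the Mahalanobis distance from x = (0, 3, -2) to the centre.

Step 1 — centre the observation: (x - mu) = (-2, 3, -2).

Step 2 — invert Sigma (cofactor / det for 3×3, or solve directly):
  Sigma^{-1} = [[0.1822, 0.0356, -0.0222],
 [0.0356, 0.1289, 0.0444],
 [-0.0222, 0.0444, 0.2222]].

Step 3 — form the quadratic (x - mu)^T · Sigma^{-1} · (x - mu):
  Sigma^{-1} · (x - mu) = (-0.2133, 0.2267, -0.2667).
  (x - mu)^T · [Sigma^{-1} · (x - mu)] = (-2)·(-0.2133) + (3)·(0.2267) + (-2)·(-0.2667) = 1.64.

Step 4 — take square root: d = √(1.64) ≈ 1.2806.

d(x, mu) = √(1.64) ≈ 1.2806


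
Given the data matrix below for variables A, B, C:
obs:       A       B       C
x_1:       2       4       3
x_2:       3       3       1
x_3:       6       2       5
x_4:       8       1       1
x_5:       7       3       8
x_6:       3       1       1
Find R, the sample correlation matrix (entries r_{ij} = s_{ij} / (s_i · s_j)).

Step 1 — column means:
  mean(A) = (2 + 3 + 6 + 8 + 7 + 3) / 6 = 29/6 = 4.8333
  mean(B) = (4 + 3 + 2 + 1 + 3 + 1) / 6 = 14/6 = 2.3333
  mean(C) = (3 + 1 + 5 + 1 + 8 + 1) / 6 = 19/6 = 3.1667

Step 2 — sample variances and covariances s[i,j] = (1/(n-1)) · Σ_k (x_{k,i} - mean_i) · (x_{k,j} - mean_j), with n-1 = 5:
  s[A,A] = ((-2.8333)·(-2.8333) + (-1.8333)·(-1.8333) + (1.1667)·(1.1667) + (3.1667)·(3.1667) + (2.1667)·(2.1667) + (-1.8333)·(-1.8333)) / 5 = 30.8333/5 = 6.1667
  s[A,B] = ((-2.8333)·(1.6667) + (-1.8333)·(0.6667) + (1.1667)·(-0.3333) + (3.1667)·(-1.3333) + (2.1667)·(0.6667) + (-1.8333)·(-1.3333)) / 5 = -6.6667/5 = -1.3333
  s[A,C] = ((-2.8333)·(-0.1667) + (-1.8333)·(-2.1667) + (1.1667)·(1.8333) + (3.1667)·(-2.1667) + (2.1667)·(4.8333) + (-1.8333)·(-2.1667)) / 5 = 14.1667/5 = 2.8333
  s[B,B] = ((1.6667)·(1.6667) + (0.6667)·(0.6667) + (-0.3333)·(-0.3333) + (-1.3333)·(-1.3333) + (0.6667)·(0.6667) + (-1.3333)·(-1.3333)) / 5 = 7.3333/5 = 1.4667
  s[B,C] = ((1.6667)·(-0.1667) + (0.6667)·(-2.1667) + (-0.3333)·(1.8333) + (-1.3333)·(-2.1667) + (0.6667)·(4.8333) + (-1.3333)·(-2.1667)) / 5 = 6.6667/5 = 1.3333
  s[C,C] = ((-0.1667)·(-0.1667) + (-2.1667)·(-2.1667) + (1.8333)·(1.8333) + (-2.1667)·(-2.1667) + (4.8333)·(4.8333) + (-2.1667)·(-2.1667)) / 5 = 40.8333/5 = 8.1667
  Sample standard deviations s_i = √(s[i,i]):
  s(A) = √(6.1667) = 2.4833
  s(B) = √(1.4667) = 1.2111
  s(C) = √(8.1667) = 2.8577

Step 3 — r_{ij} = s_{ij} / (s_i · s_j):
  r[A,A] = 1 (diagonal).
  r[A,B] = -1.3333 / (2.4833 · 1.2111) = -1.3333 / 3.0074 = -0.4434
  r[A,C] = 2.8333 / (2.4833 · 2.8577) = 2.8333 / 7.0966 = 0.3993
  r[B,B] = 1 (diagonal).
  r[B,C] = 1.3333 / (1.2111 · 2.8577) = 1.3333 / 3.4609 = 0.3853
  r[C,C] = 1 (diagonal).

R is symmetric with unit diagonal. Assembling:

R = [[1, -0.4434, 0.3993],
 [-0.4434, 1, 0.3853],
 [0.3993, 0.3853, 1]]


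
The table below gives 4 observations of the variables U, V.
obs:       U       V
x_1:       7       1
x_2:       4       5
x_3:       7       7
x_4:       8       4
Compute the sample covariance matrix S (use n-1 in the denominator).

Step 1 — column means:
  mean(U) = (7 + 4 + 7 + 8) / 4 = 26/4 = 6.5
  mean(V) = (1 + 5 + 7 + 4) / 4 = 17/4 = 4.25

Step 2 — sample covariance S[i,j] = (1/(n-1)) · Σ_k (x_{k,i} - mean_i) · (x_{k,j} - mean_j), with n-1 = 3.
  S[U,U] = ((0.5)·(0.5) + (-2.5)·(-2.5) + (0.5)·(0.5) + (1.5)·(1.5)) / 3 = 9/3 = 3
  S[U,V] = ((0.5)·(-3.25) + (-2.5)·(0.75) + (0.5)·(2.75) + (1.5)·(-0.25)) / 3 = -2.5/3 = -0.8333
  S[V,V] = ((-3.25)·(-3.25) + (0.75)·(0.75) + (2.75)·(2.75) + (-0.25)·(-0.25)) / 3 = 18.75/3 = 6.25

S is symmetric (S[j,i] = S[i,j]). Assembling:

S = [[3, -0.8333],
 [-0.8333, 6.25]]


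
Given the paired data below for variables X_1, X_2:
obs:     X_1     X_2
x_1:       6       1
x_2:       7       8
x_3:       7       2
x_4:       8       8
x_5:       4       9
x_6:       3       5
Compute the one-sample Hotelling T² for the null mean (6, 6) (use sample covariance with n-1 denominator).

Step 1 — sample mean vector:
  mean(X_1) = (6 + 7 + 7 + 8 + 4 + 3) / 6 = 35/6 = 5.8333
  mean(X_2) = (1 + 8 + 2 + 8 + 9 + 5) / 6 = 33/6 = 5.5
  x̄ = (5.8333, 5.5),  deviation x̄ - mu_0 = (5.8333, 5.5) - (6, 6) = (-0.1667, -0.5).

Step 2 — sample covariance matrix, S[i,j] = (1/(n-1)) · Σ_k (x_{k,i} - mean_i) · (x_{k,j} - mean_j), divisor n-1 = 5:
  S[X_1,X_1] = ((0.1667)·(0.1667) + (1.1667)·(1.1667) + (1.1667)·(1.1667) + (2.1667)·(2.1667) + (-1.8333)·(-1.8333) + (-2.8333)·(-2.8333)) / 5 = 18.8333/5 = 3.7667
  S[X_1,X_2] = ((0.1667)·(-4.5) + (1.1667)·(2.5) + (1.1667)·(-3.5) + (2.1667)·(2.5) + (-1.8333)·(3.5) + (-2.8333)·(-0.5)) / 5 = -1.5/5 = -0.3
  S[X_2,X_2] = ((-4.5)·(-4.5) + (2.5)·(2.5) + (-3.5)·(-3.5) + (2.5)·(2.5) + (3.5)·(3.5) + (-0.5)·(-0.5)) / 5 = 57.5/5 = 11.5
  S = [[3.7667, -0.3],
 [-0.3, 11.5]].

Step 3 — invert S. det(S) = 3.7667·11.5 - (-0.3)² = 43.2267.
  S^{-1} = (1/det) · [[d, -b], [-b, a]] = [[0.266, 0.0069],
 [0.0069, 0.0871]].

Step 4 — quadratic form (x̄ - mu_0)^T · S^{-1} · (x̄ - mu_0):
  S^{-1} · (x̄ - mu_0) = (-0.0478, -0.0447),
  (x̄ - mu_0)^T · [...] = (-0.1667)·(-0.0478) + (-0.5)·(-0.0447) = 0.0303.

Step 5 — scale by n: T² = 6 · 0.0303 = 0.182.

T² ≈ 0.182


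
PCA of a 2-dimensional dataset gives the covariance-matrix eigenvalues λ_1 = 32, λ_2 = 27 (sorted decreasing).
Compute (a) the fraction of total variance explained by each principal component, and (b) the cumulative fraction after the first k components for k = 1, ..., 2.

Step 1 — total variance = trace(Sigma) = Σ λ_i = 32 + 27 = 59.

Step 2 — fraction explained by component i = λ_i / Σ λ:
  PC1: 32/59 = 0.5424
  PC2: 27/59 = 0.4576

Step 3 — cumulative fraction after k components = (λ_1 + ... + λ_k) / Σ λ:
  k = 1: 32/59 = 0.5424
  k = 2: (32 + 27)/59 = 59/59 = 1

Summary (fraction, with percent):

explained: PC1 0.5424 (54.24%), PC2 0.4576 (45.76%);  cumulative: 0.5424, 1


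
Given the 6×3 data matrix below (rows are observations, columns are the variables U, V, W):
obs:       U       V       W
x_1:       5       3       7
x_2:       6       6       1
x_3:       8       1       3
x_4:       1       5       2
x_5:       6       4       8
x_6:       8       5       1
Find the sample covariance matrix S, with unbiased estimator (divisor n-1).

Step 1 — column means:
  mean(U) = (5 + 6 + 8 + 1 + 6 + 8) / 6 = 34/6 = 5.6667
  mean(V) = (3 + 6 + 1 + 5 + 4 + 5) / 6 = 24/6 = 4
  mean(W) = (7 + 1 + 3 + 2 + 8 + 1) / 6 = 22/6 = 3.6667

Step 2 — sample covariance S[i,j] = (1/(n-1)) · Σ_k (x_{k,i} - mean_i) · (x_{k,j} - mean_j), with n-1 = 5.
  S[U,U] = ((-0.6667)·(-0.6667) + (0.3333)·(0.3333) + (2.3333)·(2.3333) + (-4.6667)·(-4.6667) + (0.3333)·(0.3333) + (2.3333)·(2.3333)) / 5 = 33.3333/5 = 6.6667
  S[U,V] = ((-0.6667)·(-1) + (0.3333)·(2) + (2.3333)·(-3) + (-4.6667)·(1) + (0.3333)·(0) + (2.3333)·(1)) / 5 = -8/5 = -1.6
  S[U,W] = ((-0.6667)·(3.3333) + (0.3333)·(-2.6667) + (2.3333)·(-0.6667) + (-4.6667)·(-1.6667) + (0.3333)·(4.3333) + (2.3333)·(-2.6667)) / 5 = -1.6667/5 = -0.3333
  S[V,V] = ((-1)·(-1) + (2)·(2) + (-3)·(-3) + (1)·(1) + (0)·(0) + (1)·(1)) / 5 = 16/5 = 3.2
  S[V,W] = ((-1)·(3.3333) + (2)·(-2.6667) + (-3)·(-0.6667) + (1)·(-1.6667) + (0)·(4.3333) + (1)·(-2.6667)) / 5 = -11/5 = -2.2
  S[W,W] = ((3.3333)·(3.3333) + (-2.6667)·(-2.6667) + (-0.6667)·(-0.6667) + (-1.6667)·(-1.6667) + (4.3333)·(4.3333) + (-2.6667)·(-2.6667)) / 5 = 47.3333/5 = 9.4667

S is symmetric (S[j,i] = S[i,j]). Assembling:

S = [[6.6667, -1.6, -0.3333],
 [-1.6, 3.2, -2.2],
 [-0.3333, -2.2, 9.4667]]


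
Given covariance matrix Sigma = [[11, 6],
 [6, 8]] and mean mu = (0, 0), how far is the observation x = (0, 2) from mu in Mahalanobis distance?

Step 1 — centre the observation: (x - mu) = (0, 2).

Step 2 — invert Sigma. det(Sigma) = 11·8 - (6)² = 52.
  Sigma^{-1} = (1/det) · [[d, -b], [-b, a]] = [[0.1538, -0.1154],
 [-0.1154, 0.2115]].

Step 3 — form the quadratic (x - mu)^T · Sigma^{-1} · (x - mu):
  Sigma^{-1} · (x - mu) = (-0.2308, 0.4231).
  (x - mu)^T · [Sigma^{-1} · (x - mu)] = (0)·(-0.2308) + (2)·(0.4231) = 0.8462.

Step 4 — take square root: d = √(0.8462) ≈ 0.9199.

d(x, mu) = √(0.8462) ≈ 0.9199


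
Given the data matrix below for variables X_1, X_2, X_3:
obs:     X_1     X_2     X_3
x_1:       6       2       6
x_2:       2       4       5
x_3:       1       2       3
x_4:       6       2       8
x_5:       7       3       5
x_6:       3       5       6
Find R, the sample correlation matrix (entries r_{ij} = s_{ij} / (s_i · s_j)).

Step 1 — column means:
  mean(X_1) = (6 + 2 + 1 + 6 + 7 + 3) / 6 = 25/6 = 4.1667
  mean(X_2) = (2 + 4 + 2 + 2 + 3 + 5) / 6 = 18/6 = 3
  mean(X_3) = (6 + 5 + 3 + 8 + 5 + 6) / 6 = 33/6 = 5.5

Step 2 — sample variances and covariances s[i,j] = (1/(n-1)) · Σ_k (x_{k,i} - mean_i) · (x_{k,j} - mean_j), with n-1 = 5:
  s[X_1,X_1] = ((1.8333)·(1.8333) + (-2.1667)·(-2.1667) + (-3.1667)·(-3.1667) + (1.8333)·(1.8333) + (2.8333)·(2.8333) + (-1.1667)·(-1.1667)) / 5 = 30.8333/5 = 6.1667
  s[X_1,X_2] = ((1.8333)·(-1) + (-2.1667)·(1) + (-3.1667)·(-1) + (1.8333)·(-1) + (2.8333)·(0) + (-1.1667)·(2)) / 5 = -5/5 = -1
  s[X_1,X_3] = ((1.8333)·(0.5) + (-2.1667)·(-0.5) + (-3.1667)·(-2.5) + (1.8333)·(2.5) + (2.8333)·(-0.5) + (-1.1667)·(0.5)) / 5 = 12.5/5 = 2.5
  s[X_2,X_2] = ((-1)·(-1) + (1)·(1) + (-1)·(-1) + (-1)·(-1) + (0)·(0) + (2)·(2)) / 5 = 8/5 = 1.6
  s[X_2,X_3] = ((-1)·(0.5) + (1)·(-0.5) + (-1)·(-2.5) + (-1)·(2.5) + (0)·(-0.5) + (2)·(0.5)) / 5 = 0/5 = 0
  s[X_3,X_3] = ((0.5)·(0.5) + (-0.5)·(-0.5) + (-2.5)·(-2.5) + (2.5)·(2.5) + (-0.5)·(-0.5) + (0.5)·(0.5)) / 5 = 13.5/5 = 2.7
  Sample standard deviations s_i = √(s[i,i]):
  s(X_1) = √(6.1667) = 2.4833
  s(X_2) = √(1.6) = 1.2649
  s(X_3) = √(2.7) = 1.6432

Step 3 — r_{ij} = s_{ij} / (s_i · s_j):
  r[X_1,X_1] = 1 (diagonal).
  r[X_1,X_2] = -1 / (2.4833 · 1.2649) = -1 / 3.1411 = -0.3184
  r[X_1,X_3] = 2.5 / (2.4833 · 1.6432) = 2.5 / 4.0804 = 0.6127
  r[X_2,X_2] = 1 (diagonal).
  r[X_2,X_3] = 0 / (1.2649 · 1.6432) = 0 / 2.0785 = 0
  r[X_3,X_3] = 1 (diagonal).

R is symmetric with unit diagonal. Assembling:

R = [[1, -0.3184, 0.6127],
 [-0.3184, 1, 0],
 [0.6127, 0, 1]]


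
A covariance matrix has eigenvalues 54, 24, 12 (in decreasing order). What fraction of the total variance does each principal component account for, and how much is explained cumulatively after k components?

Step 1 — total variance = trace(Sigma) = Σ λ_i = 54 + 24 + 12 = 90.

Step 2 — fraction explained by component i = λ_i / Σ λ:
  PC1: 54/90 = 0.6
  PC2: 24/90 = 0.2667
  PC3: 12/90 = 0.1333

Step 3 — cumulative fraction after k components = (λ_1 + ... + λ_k) / Σ λ:
  k = 1: 54/90 = 0.6
  k = 2: (54 + 24)/90 = 78/90 = 0.8667
  k = 3: (54 + 24 + 12)/90 = 90/90 = 1

Summary (fraction, with percent):

explained: PC1 0.6 (60%), PC2 0.2667 (26.67%), PC3 0.1333 (13.33%);  cumulative: 0.6, 0.8667, 1


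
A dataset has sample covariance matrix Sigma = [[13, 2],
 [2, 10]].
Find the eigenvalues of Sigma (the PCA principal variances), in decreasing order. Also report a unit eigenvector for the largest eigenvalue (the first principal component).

Step 1 — characteristic polynomial of 2×2 Sigma:
  det(Sigma - λI) = λ² - trace · λ + det = 0.
  trace = 13 + 10 = 23, det = 13·10 - (2)² = 126.
Step 2 — discriminant:
  Δ = trace² - 4·det = 529 - 504 = 25.
Step 3 — eigenvalues:
  λ = (trace ± √Δ)/2 = (23 ± 5)/2,
  λ_1 = 14,  λ_2 = 9.

Step 4 — unit eigenvector for λ_1: solve (Sigma - λ_1 I)v = 0. First row:
  (13 - 14)·v_x + (2)·v_y = 0, i.e. (-1)·v_x + (2)·v_y = 0,
  so v ∝ (b, λ_1 - a) = (2, 1) = u.
  ||u|| = √((2)² + (1)²) = √(5) ≈ 2.2361,
  v_1 = u/||u|| ≈ (0.8944, 0.4472) (||v_1|| = 1).

λ_1 = 14,  λ_2 = 9;  v_1 ≈ (0.8944, 0.4472)


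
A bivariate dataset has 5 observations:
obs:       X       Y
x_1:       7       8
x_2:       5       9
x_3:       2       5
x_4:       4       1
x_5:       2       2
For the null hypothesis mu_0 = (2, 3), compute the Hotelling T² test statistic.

Step 1 — sample mean vector:
  mean(X) = (7 + 5 + 2 + 4 + 2) / 5 = 20/5 = 4
  mean(Y) = (8 + 9 + 5 + 1 + 2) / 5 = 25/5 = 5
  x̄ = (4, 5),  deviation x̄ - mu_0 = (4, 5) - (2, 3) = (2, 2).

Step 2 — sample covariance matrix, S[i,j] = (1/(n-1)) · Σ_k (x_{k,i} - mean_i) · (x_{k,j} - mean_j), divisor n-1 = 4:
  S[X,X] = ((3)·(3) + (1)·(1) + (-2)·(-2) + (0)·(0) + (-2)·(-2)) / 4 = 18/4 = 4.5
  S[X,Y] = ((3)·(3) + (1)·(4) + (-2)·(0) + (0)·(-4) + (-2)·(-3)) / 4 = 19/4 = 4.75
  S[Y,Y] = ((3)·(3) + (4)·(4) + (0)·(0) + (-4)·(-4) + (-3)·(-3)) / 4 = 50/4 = 12.5
  S = [[4.5, 4.75],
 [4.75, 12.5]].

Step 3 — invert S. det(S) = 4.5·12.5 - (4.75)² = 33.6875.
  S^{-1} = (1/det) · [[d, -b], [-b, a]] = [[0.3711, -0.141],
 [-0.141, 0.1336]].

Step 4 — quadratic form (x̄ - mu_0)^T · S^{-1} · (x̄ - mu_0):
  S^{-1} · (x̄ - mu_0) = (0.4601, -0.0148),
  (x̄ - mu_0)^T · [...] = (2)·(0.4601) + (2)·(-0.0148) = 0.8905.

Step 5 — scale by n: T² = 5 · 0.8905 = 4.4527.

T² ≈ 4.4527


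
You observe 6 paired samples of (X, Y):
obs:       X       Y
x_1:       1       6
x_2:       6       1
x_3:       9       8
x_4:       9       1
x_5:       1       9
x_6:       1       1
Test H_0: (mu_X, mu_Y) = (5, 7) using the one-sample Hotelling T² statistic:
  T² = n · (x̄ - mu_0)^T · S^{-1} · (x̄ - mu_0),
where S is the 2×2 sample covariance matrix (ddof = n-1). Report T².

Step 1 — sample mean vector:
  mean(X) = (1 + 6 + 9 + 9 + 1 + 1) / 6 = 27/6 = 4.5
  mean(Y) = (6 + 1 + 8 + 1 + 9 + 1) / 6 = 26/6 = 4.3333
  x̄ = (4.5, 4.3333),  deviation x̄ - mu_0 = (4.5, 4.3333) - (5, 7) = (-0.5, -2.6667).

Step 2 — sample covariance matrix, S[i,j] = (1/(n-1)) · Σ_k (x_{k,i} - mean_i) · (x_{k,j} - mean_j), divisor n-1 = 5:
  S[X,X] = ((-3.5)·(-3.5) + (1.5)·(1.5) + (4.5)·(4.5) + (4.5)·(4.5) + (-3.5)·(-3.5) + (-3.5)·(-3.5)) / 5 = 79.5/5 = 15.9
  S[X,Y] = ((-3.5)·(1.6667) + (1.5)·(-3.3333) + (4.5)·(3.6667) + (4.5)·(-3.3333) + (-3.5)·(4.6667) + (-3.5)·(-3.3333)) / 5 = -14/5 = -2.8
  S[Y,Y] = ((1.6667)·(1.6667) + (-3.3333)·(-3.3333) + (3.6667)·(3.6667) + (-3.3333)·(-3.3333) + (4.6667)·(4.6667) + (-3.3333)·(-3.3333)) / 5 = 71.3333/5 = 14.2667
  S = [[15.9, -2.8],
 [-2.8, 14.2667]].

Step 3 — invert S. det(S) = 15.9·14.2667 - (-2.8)² = 219.
  S^{-1} = (1/det) · [[d, -b], [-b, a]] = [[0.0651, 0.0128],
 [0.0128, 0.0726]].

Step 4 — quadratic form (x̄ - mu_0)^T · S^{-1} · (x̄ - mu_0):
  S^{-1} · (x̄ - mu_0) = (-0.0667, -0.2),
  (x̄ - mu_0)^T · [...] = (-0.5)·(-0.0667) + (-2.6667)·(-0.2) = 0.5667.

Step 5 — scale by n: T² = 6 · 0.5667 = 3.4.

T² ≈ 3.4


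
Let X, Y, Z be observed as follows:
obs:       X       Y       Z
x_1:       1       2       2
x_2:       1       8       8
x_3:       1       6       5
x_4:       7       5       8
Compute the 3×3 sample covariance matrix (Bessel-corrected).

Step 1 — column means:
  mean(X) = (1 + 1 + 1 + 7) / 4 = 10/4 = 2.5
  mean(Y) = (2 + 8 + 6 + 5) / 4 = 21/4 = 5.25
  mean(Z) = (2 + 8 + 5 + 8) / 4 = 23/4 = 5.75

Step 2 — sample covariance S[i,j] = (1/(n-1)) · Σ_k (x_{k,i} - mean_i) · (x_{k,j} - mean_j), with n-1 = 3.
  S[X,X] = ((-1.5)·(-1.5) + (-1.5)·(-1.5) + (-1.5)·(-1.5) + (4.5)·(4.5)) / 3 = 27/3 = 9
  S[X,Y] = ((-1.5)·(-3.25) + (-1.5)·(2.75) + (-1.5)·(0.75) + (4.5)·(-0.25)) / 3 = -1.5/3 = -0.5
  S[X,Z] = ((-1.5)·(-3.75) + (-1.5)·(2.25) + (-1.5)·(-0.75) + (4.5)·(2.25)) / 3 = 13.5/3 = 4.5
  S[Y,Y] = ((-3.25)·(-3.25) + (2.75)·(2.75) + (0.75)·(0.75) + (-0.25)·(-0.25)) / 3 = 18.75/3 = 6.25
  S[Y,Z] = ((-3.25)·(-3.75) + (2.75)·(2.25) + (0.75)·(-0.75) + (-0.25)·(2.25)) / 3 = 17.25/3 = 5.75
  S[Z,Z] = ((-3.75)·(-3.75) + (2.25)·(2.25) + (-0.75)·(-0.75) + (2.25)·(2.25)) / 3 = 24.75/3 = 8.25

S is symmetric (S[j,i] = S[i,j]). Assembling:

S = [[9, -0.5, 4.5],
 [-0.5, 6.25, 5.75],
 [4.5, 5.75, 8.25]]


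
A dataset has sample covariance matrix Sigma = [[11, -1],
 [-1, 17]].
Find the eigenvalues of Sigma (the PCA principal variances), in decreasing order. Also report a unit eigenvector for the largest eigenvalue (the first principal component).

Step 1 — characteristic polynomial of 2×2 Sigma:
  det(Sigma - λI) = λ² - trace · λ + det = 0.
  trace = 11 + 17 = 28, det = 11·17 - (-1)² = 186.
Step 2 — discriminant:
  Δ = trace² - 4·det = 784 - 744 = 40.
Step 3 — eigenvalues:
  λ = (trace ± √Δ)/2 = (28 ± 6.3246)/2,
  λ_1 = 17.1623,  λ_2 = 10.8377.

Step 4 — unit eigenvector for λ_1: solve (Sigma - λ_1 I)v = 0. First row:
  (11 - 17.1623)·v_x + (-1)·v_y = 0, i.e. (-6.1623)·v_x + (-1)·v_y = 0,
  so v ∝ (b, λ_1 - a) = (-1, 6.1623); multiply by -1 so the first entry is positive: u = (1, -6.1623).
  ||u|| = √((1)² + (-6.1623)²) = √(38.9737) ≈ 6.2429,
  v_1 = u/||u|| ≈ (0.1602, -0.9871) (||v_1|| = 1).

λ_1 = 17.1623,  λ_2 = 10.8377;  v_1 ≈ (0.1602, -0.9871)


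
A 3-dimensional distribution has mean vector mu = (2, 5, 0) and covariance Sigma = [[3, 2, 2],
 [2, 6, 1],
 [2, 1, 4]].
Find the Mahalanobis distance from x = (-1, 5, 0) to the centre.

Step 1 — centre the observation: (x - mu) = (-3, 0, 0).

Step 2 — invert Sigma (cofactor / det for 3×3, or solve directly):
  Sigma^{-1} = [[0.6216, -0.1622, -0.2703],
 [-0.1622, 0.2162, 0.027],
 [-0.2703, 0.027, 0.3784]].

Step 3 — form the quadratic (x - mu)^T · Sigma^{-1} · (x - mu):
  Sigma^{-1} · (x - mu) = (-1.8649, 0.4865, 0.8108).
  (x - mu)^T · [Sigma^{-1} · (x - mu)] = (-3)·(-1.8649) + (0)·(0.4865) + (0)·(0.8108) = 5.5946.

Step 4 — take square root: d = √(5.5946) ≈ 2.3653.

d(x, mu) = √(5.5946) ≈ 2.3653


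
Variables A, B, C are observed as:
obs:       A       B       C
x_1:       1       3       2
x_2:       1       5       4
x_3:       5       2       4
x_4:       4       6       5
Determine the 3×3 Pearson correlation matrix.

Step 1 — column means:
  mean(A) = (1 + 1 + 5 + 4) / 4 = 11/4 = 2.75
  mean(B) = (3 + 5 + 2 + 6) / 4 = 16/4 = 4
  mean(C) = (2 + 4 + 4 + 5) / 4 = 15/4 = 3.75

Step 2 — sample variances and covariances s[i,j] = (1/(n-1)) · Σ_k (x_{k,i} - mean_i) · (x_{k,j} - mean_j), with n-1 = 3:
  s[A,A] = ((-1.75)·(-1.75) + (-1.75)·(-1.75) + (2.25)·(2.25) + (1.25)·(1.25)) / 3 = 12.75/3 = 4.25
  s[A,B] = ((-1.75)·(-1) + (-1.75)·(1) + (2.25)·(-2) + (1.25)·(2)) / 3 = -2/3 = -0.6667
  s[A,C] = ((-1.75)·(-1.75) + (-1.75)·(0.25) + (2.25)·(0.25) + (1.25)·(1.25)) / 3 = 4.75/3 = 1.5833
  s[B,B] = ((-1)·(-1) + (1)·(1) + (-2)·(-2) + (2)·(2)) / 3 = 10/3 = 3.3333
  s[B,C] = ((-1)·(-1.75) + (1)·(0.25) + (-2)·(0.25) + (2)·(1.25)) / 3 = 4/3 = 1.3333
  s[C,C] = ((-1.75)·(-1.75) + (0.25)·(0.25) + (0.25)·(0.25) + (1.25)·(1.25)) / 3 = 4.75/3 = 1.5833
  Sample standard deviations s_i = √(s[i,i]):
  s(A) = √(4.25) = 2.0616
  s(B) = √(3.3333) = 1.8257
  s(C) = √(1.5833) = 1.2583

Step 3 — r_{ij} = s_{ij} / (s_i · s_j):
  r[A,A] = 1 (diagonal).
  r[A,B] = -0.6667 / (2.0616 · 1.8257) = -0.6667 / 3.7639 = -0.1771
  r[A,C] = 1.5833 / (2.0616 · 1.2583) = 1.5833 / 2.5941 = 0.6104
  r[B,B] = 1 (diagonal).
  r[B,C] = 1.3333 / (1.8257 · 1.2583) = 1.3333 / 2.2973 = 0.5804
  r[C,C] = 1 (diagonal).

R is symmetric with unit diagonal. Assembling:

R = [[1, -0.1771, 0.6104],
 [-0.1771, 1, 0.5804],
 [0.6104, 0.5804, 1]]


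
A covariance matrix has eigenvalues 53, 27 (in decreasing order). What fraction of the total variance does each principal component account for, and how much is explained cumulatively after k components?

Step 1 — total variance = trace(Sigma) = Σ λ_i = 53 + 27 = 80.

Step 2 — fraction explained by component i = λ_i / Σ λ:
  PC1: 53/80 = 0.6625
  PC2: 27/80 = 0.3375

Step 3 — cumulative fraction after k components = (λ_1 + ... + λ_k) / Σ λ:
  k = 1: 53/80 = 0.6625
  k = 2: (53 + 27)/80 = 80/80 = 1

Summary (fraction, with percent):

explained: PC1 0.6625 (66.25%), PC2 0.3375 (33.75%);  cumulative: 0.6625, 1


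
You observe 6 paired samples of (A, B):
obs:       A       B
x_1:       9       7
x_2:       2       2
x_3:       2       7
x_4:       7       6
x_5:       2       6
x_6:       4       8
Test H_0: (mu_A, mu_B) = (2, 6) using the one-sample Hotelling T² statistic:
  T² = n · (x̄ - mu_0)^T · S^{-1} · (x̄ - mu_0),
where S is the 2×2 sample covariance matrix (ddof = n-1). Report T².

Step 1 — sample mean vector:
  mean(A) = (9 + 2 + 2 + 7 + 2 + 4) / 6 = 26/6 = 4.3333
  mean(B) = (7 + 2 + 7 + 6 + 6 + 8) / 6 = 36/6 = 6
  x̄ = (4.3333, 6),  deviation x̄ - mu_0 = (4.3333, 6) - (2, 6) = (2.3333, 0).

Step 2 — sample covariance matrix, S[i,j] = (1/(n-1)) · Σ_k (x_{k,i} - mean_i) · (x_{k,j} - mean_j), divisor n-1 = 5:
  S[A,A] = ((4.6667)·(4.6667) + (-2.3333)·(-2.3333) + (-2.3333)·(-2.3333) + (2.6667)·(2.6667) + (-2.3333)·(-2.3333) + (-0.3333)·(-0.3333)) / 5 = 45.3333/5 = 9.0667
  S[A,B] = ((4.6667)·(1) + (-2.3333)·(-4) + (-2.3333)·(1) + (2.6667)·(0) + (-2.3333)·(0) + (-0.3333)·(2)) / 5 = 11/5 = 2.2
  S[B,B] = ((1)·(1) + (-4)·(-4) + (1)·(1) + (0)·(0) + (0)·(0) + (2)·(2)) / 5 = 22/5 = 4.4
  S = [[9.0667, 2.2],
 [2.2, 4.4]].

Step 3 — invert S. det(S) = 9.0667·4.4 - (2.2)² = 35.0533.
  S^{-1} = (1/det) · [[d, -b], [-b, a]] = [[0.1255, -0.0628],
 [-0.0628, 0.2587]].

Step 4 — quadratic form (x̄ - mu_0)^T · S^{-1} · (x̄ - mu_0):
  S^{-1} · (x̄ - mu_0) = (0.2929, -0.1464),
  (x̄ - mu_0)^T · [...] = (2.3333)·(0.2929) + (0)·(-0.1464) = 0.6834.

Step 5 — scale by n: T² = 6 · 0.6834 = 4.1004.

T² ≈ 4.1004


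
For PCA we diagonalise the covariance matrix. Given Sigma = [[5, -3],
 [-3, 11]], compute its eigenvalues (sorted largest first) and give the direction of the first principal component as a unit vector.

Step 1 — characteristic polynomial of 2×2 Sigma:
  det(Sigma - λI) = λ² - trace · λ + det = 0.
  trace = 5 + 11 = 16, det = 5·11 - (-3)² = 46.
Step 2 — discriminant:
  Δ = trace² - 4·det = 256 - 184 = 72.
Step 3 — eigenvalues:
  λ = (trace ± √Δ)/2 = (16 ± 8.4853)/2,
  λ_1 = 12.2426,  λ_2 = 3.7574.

Step 4 — unit eigenvector for λ_1: solve (Sigma - λ_1 I)v = 0. First row:
  (5 - 12.2426)·v_x + (-3)·v_y = 0, i.e. (-7.2426)·v_x + (-3)·v_y = 0,
  so v ∝ (b, λ_1 - a) = (-3, 7.2426); multiply by -1 so the first entry is positive: u = (3, -7.2426).
  ||u|| = √((3)² + (-7.2426)²) = √(61.4558) ≈ 7.8394,
  v_1 = u/||u|| ≈ (0.3827, -0.9239) (||v_1|| = 1).

λ_1 = 12.2426,  λ_2 = 3.7574;  v_1 ≈ (0.3827, -0.9239)


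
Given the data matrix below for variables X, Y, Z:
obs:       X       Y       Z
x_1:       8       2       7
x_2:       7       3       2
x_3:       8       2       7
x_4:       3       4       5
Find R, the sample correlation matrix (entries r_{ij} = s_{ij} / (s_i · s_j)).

Step 1 — column means:
  mean(X) = (8 + 7 + 8 + 3) / 4 = 26/4 = 6.5
  mean(Y) = (2 + 3 + 2 + 4) / 4 = 11/4 = 2.75
  mean(Z) = (7 + 2 + 7 + 5) / 4 = 21/4 = 5.25

Step 2 — sample variances and covariances s[i,j] = (1/(n-1)) · Σ_k (x_{k,i} - mean_i) · (x_{k,j} - mean_j), with n-1 = 3:
  s[X,X] = ((1.5)·(1.5) + (0.5)·(0.5) + (1.5)·(1.5) + (-3.5)·(-3.5)) / 3 = 17/3 = 5.6667
  s[X,Y] = ((1.5)·(-0.75) + (0.5)·(0.25) + (1.5)·(-0.75) + (-3.5)·(1.25)) / 3 = -6.5/3 = -2.1667
  s[X,Z] = ((1.5)·(1.75) + (0.5)·(-3.25) + (1.5)·(1.75) + (-3.5)·(-0.25)) / 3 = 4.5/3 = 1.5
  s[Y,Y] = ((-0.75)·(-0.75) + (0.25)·(0.25) + (-0.75)·(-0.75) + (1.25)·(1.25)) / 3 = 2.75/3 = 0.9167
  s[Y,Z] = ((-0.75)·(1.75) + (0.25)·(-3.25) + (-0.75)·(1.75) + (1.25)·(-0.25)) / 3 = -3.75/3 = -1.25
  s[Z,Z] = ((1.75)·(1.75) + (-3.25)·(-3.25) + (1.75)·(1.75) + (-0.25)·(-0.25)) / 3 = 16.75/3 = 5.5833
  Sample standard deviations s_i = √(s[i,i]):
  s(X) = √(5.6667) = 2.3805
  s(Y) = √(0.9167) = 0.9574
  s(Z) = √(5.5833) = 2.3629

Step 3 — r_{ij} = s_{ij} / (s_i · s_j):
  r[X,X] = 1 (diagonal).
  r[X,Y] = -2.1667 / (2.3805 · 0.9574) = -2.1667 / 2.2791 = -0.9507
  r[X,Z] = 1.5 / (2.3805 · 2.3629) = 1.5 / 5.6248 = 0.2667
  r[Y,Y] = 1 (diagonal).
  r[Y,Z] = -1.25 / (0.9574 · 2.3629) = -1.25 / 2.2623 = -0.5525
  r[Z,Z] = 1 (diagonal).

R is symmetric with unit diagonal. Assembling:

R = [[1, -0.9507, 0.2667],
 [-0.9507, 1, -0.5525],
 [0.2667, -0.5525, 1]]


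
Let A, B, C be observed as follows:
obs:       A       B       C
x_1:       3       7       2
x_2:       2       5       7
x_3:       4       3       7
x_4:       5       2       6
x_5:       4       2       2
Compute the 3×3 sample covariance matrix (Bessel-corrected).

Step 1 — column means:
  mean(A) = (3 + 2 + 4 + 5 + 4) / 5 = 18/5 = 3.6
  mean(B) = (7 + 5 + 3 + 2 + 2) / 5 = 19/5 = 3.8
  mean(C) = (2 + 7 + 7 + 6 + 2) / 5 = 24/5 = 4.8

Step 2 — sample covariance S[i,j] = (1/(n-1)) · Σ_k (x_{k,i} - mean_i) · (x_{k,j} - mean_j), with n-1 = 4.
  S[A,A] = ((-0.6)·(-0.6) + (-1.6)·(-1.6) + (0.4)·(0.4) + (1.4)·(1.4) + (0.4)·(0.4)) / 4 = 5.2/4 = 1.3
  S[A,B] = ((-0.6)·(3.2) + (-1.6)·(1.2) + (0.4)·(-0.8) + (1.4)·(-1.8) + (0.4)·(-1.8)) / 4 = -7.4/4 = -1.85
  S[A,C] = ((-0.6)·(-2.8) + (-1.6)·(2.2) + (0.4)·(2.2) + (1.4)·(1.2) + (0.4)·(-2.8)) / 4 = -0.4/4 = -0.1
  S[B,B] = ((3.2)·(3.2) + (1.2)·(1.2) + (-0.8)·(-0.8) + (-1.8)·(-1.8) + (-1.8)·(-1.8)) / 4 = 18.8/4 = 4.7
  S[B,C] = ((3.2)·(-2.8) + (1.2)·(2.2) + (-0.8)·(2.2) + (-1.8)·(1.2) + (-1.8)·(-2.8)) / 4 = -5.2/4 = -1.3
  S[C,C] = ((-2.8)·(-2.8) + (2.2)·(2.2) + (2.2)·(2.2) + (1.2)·(1.2) + (-2.8)·(-2.8)) / 4 = 26.8/4 = 6.7

S is symmetric (S[j,i] = S[i,j]). Assembling:

S = [[1.3, -1.85, -0.1],
 [-1.85, 4.7, -1.3],
 [-0.1, -1.3, 6.7]]


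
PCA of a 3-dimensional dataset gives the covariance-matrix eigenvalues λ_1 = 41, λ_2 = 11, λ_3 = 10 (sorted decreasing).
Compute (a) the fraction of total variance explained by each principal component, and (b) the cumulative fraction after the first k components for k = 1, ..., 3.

Step 1 — total variance = trace(Sigma) = Σ λ_i = 41 + 11 + 10 = 62.

Step 2 — fraction explained by component i = λ_i / Σ λ:
  PC1: 41/62 = 0.6613
  PC2: 11/62 = 0.1774
  PC3: 10/62 = 0.1613

Step 3 — cumulative fraction after k components = (λ_1 + ... + λ_k) / Σ λ:
  k = 1: 41/62 = 0.6613
  k = 2: (41 + 11)/62 = 52/62 = 0.8387
  k = 3: (41 + 11 + 10)/62 = 62/62 = 1

Summary (fraction, with percent):

explained: PC1 0.6613 (66.13%), PC2 0.1774 (17.74%), PC3 0.1613 (16.13%);  cumulative: 0.6613, 0.8387, 1


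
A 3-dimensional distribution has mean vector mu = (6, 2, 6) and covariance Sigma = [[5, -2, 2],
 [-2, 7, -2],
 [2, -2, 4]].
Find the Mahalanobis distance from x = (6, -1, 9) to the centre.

Step 1 — centre the observation: (x - mu) = (0, -3, 3).

Step 2 — invert Sigma (cofactor / det for 3×3, or solve directly):
  Sigma^{-1} = [[0.2609, 0.0435, -0.1087],
 [0.0435, 0.1739, 0.0652],
 [-0.1087, 0.0652, 0.337]].

Step 3 — form the quadratic (x - mu)^T · Sigma^{-1} · (x - mu):
  Sigma^{-1} · (x - mu) = (-0.4565, -0.3261, 0.8152).
  (x - mu)^T · [Sigma^{-1} · (x - mu)] = (0)·(-0.4565) + (-3)·(-0.3261) + (3)·(0.8152) = 3.4239.

Step 4 — take square root: d = √(3.4239) ≈ 1.8504.

d(x, mu) = √(3.4239) ≈ 1.8504
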